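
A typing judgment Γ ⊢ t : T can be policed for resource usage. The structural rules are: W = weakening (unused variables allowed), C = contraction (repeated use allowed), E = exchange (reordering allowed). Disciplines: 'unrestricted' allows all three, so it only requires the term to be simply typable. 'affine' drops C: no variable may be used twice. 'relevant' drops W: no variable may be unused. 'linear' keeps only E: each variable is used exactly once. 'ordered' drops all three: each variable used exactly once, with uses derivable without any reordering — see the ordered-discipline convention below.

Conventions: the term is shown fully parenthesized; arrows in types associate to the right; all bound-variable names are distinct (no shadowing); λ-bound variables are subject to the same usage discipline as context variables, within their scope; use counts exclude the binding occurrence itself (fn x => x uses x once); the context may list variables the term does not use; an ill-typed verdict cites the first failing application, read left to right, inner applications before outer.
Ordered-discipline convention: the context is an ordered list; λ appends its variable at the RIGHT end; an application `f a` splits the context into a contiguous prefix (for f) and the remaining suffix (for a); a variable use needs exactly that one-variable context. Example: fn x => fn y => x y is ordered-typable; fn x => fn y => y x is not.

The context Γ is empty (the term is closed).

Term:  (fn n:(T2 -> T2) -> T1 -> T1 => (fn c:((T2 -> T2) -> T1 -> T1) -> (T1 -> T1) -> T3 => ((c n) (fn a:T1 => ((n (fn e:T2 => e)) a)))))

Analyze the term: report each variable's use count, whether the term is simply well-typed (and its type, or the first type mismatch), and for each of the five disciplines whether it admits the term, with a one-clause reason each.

variable uses: n (λ-bound)=2, c (λ-bound)=1, a (λ-bound)=1, e (λ-bound)=1
left-to-right use order: c, n, n, e, a
typing: well-typed — term : ((T2 -> T2) -> T1 -> T1) -> (((T2 -> T2) -> T1 -> T1) -> (T1 -> T1) -> T3) -> T3
ordered: ✗ — n ×2 used more than once (contraction)
linear: ✗ — n ×2 used more than once (contraction)
affine: ✗ — n ×2 used more than once (contraction)
relevant: ✓ — none of n, c, a, e goes unused
unrestricted: ✓ — simply typable at ((T2 -> T2) -> T1 -> T1) -> (((T2 -> T2) -> T1 -> T1) -> (T1 -> T1) -> T3) -> T3; W, C, E all held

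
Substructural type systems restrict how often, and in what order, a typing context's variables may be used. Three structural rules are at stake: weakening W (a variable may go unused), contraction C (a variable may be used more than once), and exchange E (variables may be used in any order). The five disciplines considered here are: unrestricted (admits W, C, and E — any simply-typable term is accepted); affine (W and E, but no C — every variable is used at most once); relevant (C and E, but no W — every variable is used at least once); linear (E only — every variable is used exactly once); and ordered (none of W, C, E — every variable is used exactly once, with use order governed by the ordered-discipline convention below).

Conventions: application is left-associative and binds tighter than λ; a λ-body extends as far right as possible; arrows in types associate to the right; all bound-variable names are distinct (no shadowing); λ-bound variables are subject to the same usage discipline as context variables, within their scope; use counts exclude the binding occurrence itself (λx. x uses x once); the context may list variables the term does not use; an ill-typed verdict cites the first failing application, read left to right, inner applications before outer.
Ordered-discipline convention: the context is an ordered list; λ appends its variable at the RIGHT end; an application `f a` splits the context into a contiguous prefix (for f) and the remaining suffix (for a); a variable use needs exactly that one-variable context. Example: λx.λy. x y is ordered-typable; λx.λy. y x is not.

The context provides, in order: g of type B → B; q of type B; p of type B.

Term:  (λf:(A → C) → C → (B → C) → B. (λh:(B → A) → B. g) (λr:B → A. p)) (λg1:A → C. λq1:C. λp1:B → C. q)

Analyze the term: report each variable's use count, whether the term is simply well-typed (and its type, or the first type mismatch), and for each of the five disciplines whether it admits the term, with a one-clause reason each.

usage: g=1; q=1; p=1; f (λ-bound)=0; h (λ-bound)=0; r (λ-bound)=0; g1 (λ-bound)=0; q1 (λ-bound)=0; p1 (λ-bound)=0
uses in reading order: g, p, q
typing: the term checks, with type B → B
ordered ✗ (needs weakening: f, h, r, g1, q1, p1 unused)
linear ✗ (needs weakening: f, h, r, g1, q1, p1 unused)
affine ✓ (g, q, p, f, h, r, g1, q1, p1: no repeats, contraction unneeded)
relevant ✗ (needs weakening: f, h, r, g1, q1, p1 unused)
unrestricted ✓ (typability at B → B is all that's needed)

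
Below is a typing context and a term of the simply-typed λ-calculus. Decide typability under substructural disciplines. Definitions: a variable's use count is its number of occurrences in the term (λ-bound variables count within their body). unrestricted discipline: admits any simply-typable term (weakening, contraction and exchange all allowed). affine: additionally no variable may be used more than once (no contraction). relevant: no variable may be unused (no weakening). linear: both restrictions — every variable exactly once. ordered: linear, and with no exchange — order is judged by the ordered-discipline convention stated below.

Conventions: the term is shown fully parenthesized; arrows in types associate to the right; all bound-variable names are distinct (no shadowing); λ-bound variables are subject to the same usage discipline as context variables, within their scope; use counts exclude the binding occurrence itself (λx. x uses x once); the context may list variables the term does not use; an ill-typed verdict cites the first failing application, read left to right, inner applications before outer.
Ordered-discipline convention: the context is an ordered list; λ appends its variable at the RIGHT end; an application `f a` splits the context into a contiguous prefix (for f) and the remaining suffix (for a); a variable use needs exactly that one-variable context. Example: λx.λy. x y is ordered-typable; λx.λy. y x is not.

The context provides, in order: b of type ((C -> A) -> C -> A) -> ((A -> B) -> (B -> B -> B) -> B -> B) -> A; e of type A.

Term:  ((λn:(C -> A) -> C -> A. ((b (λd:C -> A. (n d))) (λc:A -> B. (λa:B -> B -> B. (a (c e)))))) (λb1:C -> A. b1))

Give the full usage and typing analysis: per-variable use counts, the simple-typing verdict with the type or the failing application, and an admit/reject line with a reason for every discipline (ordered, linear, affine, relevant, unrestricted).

use counts: b=1; e=1; n [bound]=1; d [bound]=1; c [bound]=1; a [bound]=1; b1 [bound]=1
left-to-right use order: b, n, d, a, c, e, b1
typing: the term checks, with type A
ordered: ✗ — use order b, n, d, a, c, e, b1 needs exchange
linear: ✓ — each of b, e, n, d, c, a, b1 used exactly once
affine: ✓ — none of b, e, n, d, c, a, b1 used more than once
relevant: ✓ — every one of b, e, n, d, c, a, b1 appears
unrestricted: ✓ — well-typed at A; no restrictions here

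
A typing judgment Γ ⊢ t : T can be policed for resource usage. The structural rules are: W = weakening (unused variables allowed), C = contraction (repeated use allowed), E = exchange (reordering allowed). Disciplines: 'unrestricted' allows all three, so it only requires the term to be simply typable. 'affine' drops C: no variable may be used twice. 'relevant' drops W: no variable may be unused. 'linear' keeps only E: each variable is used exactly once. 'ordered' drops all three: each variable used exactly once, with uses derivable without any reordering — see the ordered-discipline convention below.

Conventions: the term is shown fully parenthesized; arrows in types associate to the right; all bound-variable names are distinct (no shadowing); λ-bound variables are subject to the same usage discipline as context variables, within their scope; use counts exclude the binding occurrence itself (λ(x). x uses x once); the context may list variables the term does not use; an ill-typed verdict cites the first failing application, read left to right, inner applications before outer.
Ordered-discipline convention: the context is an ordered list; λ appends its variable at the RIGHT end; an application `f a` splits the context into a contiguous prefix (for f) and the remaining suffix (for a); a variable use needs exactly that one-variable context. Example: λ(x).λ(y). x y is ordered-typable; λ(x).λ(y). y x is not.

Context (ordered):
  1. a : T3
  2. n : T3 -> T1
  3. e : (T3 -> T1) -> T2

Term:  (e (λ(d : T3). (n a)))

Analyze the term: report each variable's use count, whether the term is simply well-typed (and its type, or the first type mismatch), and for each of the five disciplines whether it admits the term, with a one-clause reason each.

counts: a=1, n=1, e=1, d [bound]=0
uses in reading order: e, n, a
typing: ✓ — T2
ordered ✗ (needs weakening: d unused)
linear ✗ (needs weakening: d unused)
affine ✓ (no duplicate uses among a, n, e, d)
relevant ✗ (needs weakening: d unused)
unrestricted ✓ (typability at T2 is all that's needed)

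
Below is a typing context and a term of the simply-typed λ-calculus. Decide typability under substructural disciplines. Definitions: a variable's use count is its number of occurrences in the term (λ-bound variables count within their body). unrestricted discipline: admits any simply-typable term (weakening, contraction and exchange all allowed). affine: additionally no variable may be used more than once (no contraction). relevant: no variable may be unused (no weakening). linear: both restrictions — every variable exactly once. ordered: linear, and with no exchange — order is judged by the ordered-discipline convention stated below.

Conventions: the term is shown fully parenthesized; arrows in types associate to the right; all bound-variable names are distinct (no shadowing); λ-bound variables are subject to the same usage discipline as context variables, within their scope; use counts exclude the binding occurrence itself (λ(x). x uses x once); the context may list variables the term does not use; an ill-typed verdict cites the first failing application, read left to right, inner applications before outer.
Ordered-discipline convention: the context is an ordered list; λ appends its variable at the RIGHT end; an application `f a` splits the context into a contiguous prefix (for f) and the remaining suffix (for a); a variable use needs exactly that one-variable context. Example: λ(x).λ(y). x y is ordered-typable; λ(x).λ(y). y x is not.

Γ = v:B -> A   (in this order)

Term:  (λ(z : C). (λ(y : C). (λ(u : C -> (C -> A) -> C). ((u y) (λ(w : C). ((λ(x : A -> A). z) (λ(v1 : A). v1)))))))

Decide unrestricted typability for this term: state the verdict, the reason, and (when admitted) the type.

no — not simply typable
counts: v ×0, z (λ-bound) ×1, y (λ-bound) ×1, u (λ-bound) ×1, w (λ-bound) ×0, x (λ-bound) ×0, v1 (λ-bound) ×1
order of uses: u, y, z, v1
typing: ill-typed: argument of type C -> C where C -> A is required
across the five disciplines: ordered ✗; linear ✗; affine ✗; relevant ✗; unrestricted ✗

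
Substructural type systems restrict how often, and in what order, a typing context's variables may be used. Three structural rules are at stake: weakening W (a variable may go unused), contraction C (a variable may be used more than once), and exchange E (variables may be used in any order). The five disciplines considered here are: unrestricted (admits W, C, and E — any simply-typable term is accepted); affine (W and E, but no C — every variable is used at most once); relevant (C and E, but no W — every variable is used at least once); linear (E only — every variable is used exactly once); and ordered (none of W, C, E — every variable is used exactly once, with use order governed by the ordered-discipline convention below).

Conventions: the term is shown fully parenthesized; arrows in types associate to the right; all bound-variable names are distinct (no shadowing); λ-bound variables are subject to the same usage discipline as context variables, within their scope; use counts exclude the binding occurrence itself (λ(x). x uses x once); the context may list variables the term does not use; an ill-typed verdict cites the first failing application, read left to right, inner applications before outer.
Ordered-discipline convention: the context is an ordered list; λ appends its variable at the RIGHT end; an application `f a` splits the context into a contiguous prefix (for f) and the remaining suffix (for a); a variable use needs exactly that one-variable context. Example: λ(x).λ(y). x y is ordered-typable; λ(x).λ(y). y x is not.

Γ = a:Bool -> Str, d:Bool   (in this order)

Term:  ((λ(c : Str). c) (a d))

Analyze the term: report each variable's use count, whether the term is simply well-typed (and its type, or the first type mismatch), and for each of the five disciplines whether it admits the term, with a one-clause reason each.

use counts: a: 1×, d: 1×, c [bound]: 1×
uses in reading order: c, a, d
typing: well-typed at Str
ordered ✓ (one use each (a, d, c); ordered split holds)
linear ✓ (a, d, c: one use apiece)
affine ✓ (no duplicate uses among a, d, c)
relevant ✓ (none of a, d, c goes unused)
unrestricted ✓ (well-typed at Str; no restrictions here)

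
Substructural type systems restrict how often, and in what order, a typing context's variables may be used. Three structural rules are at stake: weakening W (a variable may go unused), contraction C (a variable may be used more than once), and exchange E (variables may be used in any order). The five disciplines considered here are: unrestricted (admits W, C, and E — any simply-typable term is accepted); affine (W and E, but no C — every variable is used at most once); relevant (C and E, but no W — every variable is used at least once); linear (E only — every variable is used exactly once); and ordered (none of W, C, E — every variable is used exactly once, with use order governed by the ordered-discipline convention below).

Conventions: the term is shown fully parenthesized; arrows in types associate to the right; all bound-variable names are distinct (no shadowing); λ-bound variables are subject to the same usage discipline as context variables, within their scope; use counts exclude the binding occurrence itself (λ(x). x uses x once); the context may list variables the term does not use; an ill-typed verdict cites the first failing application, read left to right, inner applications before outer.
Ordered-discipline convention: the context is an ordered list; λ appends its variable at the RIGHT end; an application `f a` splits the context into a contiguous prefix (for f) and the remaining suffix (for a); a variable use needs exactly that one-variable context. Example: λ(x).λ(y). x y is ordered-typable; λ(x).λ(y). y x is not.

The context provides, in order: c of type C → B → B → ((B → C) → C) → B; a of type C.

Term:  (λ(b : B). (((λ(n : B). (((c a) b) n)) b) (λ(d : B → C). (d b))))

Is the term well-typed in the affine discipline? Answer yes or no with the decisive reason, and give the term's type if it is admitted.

no — repeated use of b ×3
variable uses: c=1; a=1; b (bound)=3; n (bound)=1; d (bound)=1
uses in reading order: c, a, b, n, b, d, b
typing: well-typed — term : B → B
per-discipline verdicts: ordered ✗; linear ✗; affine ✗; relevant ✓; unrestricted ✓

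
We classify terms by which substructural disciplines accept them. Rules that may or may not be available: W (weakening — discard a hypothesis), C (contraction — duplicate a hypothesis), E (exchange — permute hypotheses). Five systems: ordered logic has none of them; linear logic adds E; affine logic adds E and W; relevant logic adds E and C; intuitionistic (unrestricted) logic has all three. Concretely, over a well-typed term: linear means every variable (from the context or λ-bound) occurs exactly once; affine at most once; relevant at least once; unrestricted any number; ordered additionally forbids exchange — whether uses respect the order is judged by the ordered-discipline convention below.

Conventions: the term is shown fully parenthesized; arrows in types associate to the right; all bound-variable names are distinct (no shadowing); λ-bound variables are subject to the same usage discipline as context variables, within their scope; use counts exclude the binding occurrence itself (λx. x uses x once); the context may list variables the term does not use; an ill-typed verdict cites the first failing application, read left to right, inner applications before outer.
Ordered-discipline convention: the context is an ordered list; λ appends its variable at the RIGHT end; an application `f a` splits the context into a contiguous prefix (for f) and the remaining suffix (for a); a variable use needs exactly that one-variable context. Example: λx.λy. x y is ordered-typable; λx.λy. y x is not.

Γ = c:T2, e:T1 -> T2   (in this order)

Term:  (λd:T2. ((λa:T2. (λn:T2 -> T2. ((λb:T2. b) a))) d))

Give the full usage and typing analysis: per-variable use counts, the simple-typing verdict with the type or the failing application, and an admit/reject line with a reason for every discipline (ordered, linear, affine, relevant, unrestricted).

variable uses: c: 0×, e: 0×, d [bound]: 1×, a [bound]: 1×, n [bound]: 0×, b [bound]: 1×
left-to-right use order: b, a, d
typing: ✓ — T2 -> (T2 -> T2) -> T2
ordered: ✗, c, e, n never used (weakening)
linear: ✗, c, e, n never used (weakening)
affine: ✓, none of c, e, d, a, n, b used more than once
relevant: ✗, c, e, n never used (weakening)
unrestricted: ✓, well-typed at T2 -> (T2 -> T2) -> T2; no restrictions here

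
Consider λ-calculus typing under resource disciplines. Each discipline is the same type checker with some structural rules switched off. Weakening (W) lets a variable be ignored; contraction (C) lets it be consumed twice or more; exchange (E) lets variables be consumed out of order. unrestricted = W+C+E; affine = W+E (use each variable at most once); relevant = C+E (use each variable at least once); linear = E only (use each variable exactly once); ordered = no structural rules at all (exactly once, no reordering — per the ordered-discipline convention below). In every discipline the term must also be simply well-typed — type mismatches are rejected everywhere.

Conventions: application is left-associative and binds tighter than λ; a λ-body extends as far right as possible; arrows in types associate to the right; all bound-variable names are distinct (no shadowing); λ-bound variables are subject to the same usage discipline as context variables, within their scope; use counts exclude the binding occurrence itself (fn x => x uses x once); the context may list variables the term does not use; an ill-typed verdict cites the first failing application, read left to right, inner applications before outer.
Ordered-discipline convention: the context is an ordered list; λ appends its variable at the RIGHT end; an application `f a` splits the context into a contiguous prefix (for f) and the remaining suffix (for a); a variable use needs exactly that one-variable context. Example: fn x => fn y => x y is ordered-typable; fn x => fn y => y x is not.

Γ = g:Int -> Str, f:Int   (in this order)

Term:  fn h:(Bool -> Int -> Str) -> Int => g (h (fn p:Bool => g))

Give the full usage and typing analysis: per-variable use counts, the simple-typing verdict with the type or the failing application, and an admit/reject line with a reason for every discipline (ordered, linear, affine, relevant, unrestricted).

usage: g ×2, f ×0, h (bound) ×1, p (bound) ×0
left-to-right use order: g, h, g
typing: the term checks, with type ((Bool -> Int -> Str) -> Int) -> Str
ordered: ✗, g ×2 used more than once (contraction); unused: f, p — weakening required
linear: ✗, g ×2 used more than once (contraction); unused: f, p — weakening required
affine: ✗, g ×2 used more than once (contraction)
relevant: ✗, unused: f, p — weakening required
unrestricted: ✓, well-typed at ((Bool -> Int -> Str) -> Int) -> Str; no restrictions here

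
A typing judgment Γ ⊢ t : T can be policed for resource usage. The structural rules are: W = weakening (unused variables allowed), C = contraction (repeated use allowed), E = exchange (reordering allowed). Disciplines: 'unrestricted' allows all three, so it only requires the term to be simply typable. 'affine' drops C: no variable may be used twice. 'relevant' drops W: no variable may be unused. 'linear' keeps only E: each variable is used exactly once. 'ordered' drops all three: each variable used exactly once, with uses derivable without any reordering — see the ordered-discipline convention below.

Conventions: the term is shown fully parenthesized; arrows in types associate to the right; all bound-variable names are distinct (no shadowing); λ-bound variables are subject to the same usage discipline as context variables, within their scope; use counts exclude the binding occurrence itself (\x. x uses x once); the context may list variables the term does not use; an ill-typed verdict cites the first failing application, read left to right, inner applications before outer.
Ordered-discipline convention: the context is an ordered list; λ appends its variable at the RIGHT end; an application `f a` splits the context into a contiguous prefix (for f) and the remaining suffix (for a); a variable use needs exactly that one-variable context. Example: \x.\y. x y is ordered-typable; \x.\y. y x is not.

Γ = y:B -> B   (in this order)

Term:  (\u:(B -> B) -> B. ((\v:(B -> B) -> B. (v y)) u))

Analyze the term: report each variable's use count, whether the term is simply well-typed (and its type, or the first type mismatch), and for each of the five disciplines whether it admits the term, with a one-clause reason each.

variable uses: y=1; u [bound]=1; v [bound]=1
order of uses: v, y, u
typing: well-typed at ((B -> B) -> B) -> B
ordered: ✗ — no contiguous prefix/suffix split fits v, y, u
linear: ✓ — each of y, u, v used exactly once
affine: ✓ — none of y, u, v used more than once
relevant: ✓ — none of y, u, v goes unused
unrestricted: ✓ — simply typable at ((B -> B) -> B) -> B; W, C, E all held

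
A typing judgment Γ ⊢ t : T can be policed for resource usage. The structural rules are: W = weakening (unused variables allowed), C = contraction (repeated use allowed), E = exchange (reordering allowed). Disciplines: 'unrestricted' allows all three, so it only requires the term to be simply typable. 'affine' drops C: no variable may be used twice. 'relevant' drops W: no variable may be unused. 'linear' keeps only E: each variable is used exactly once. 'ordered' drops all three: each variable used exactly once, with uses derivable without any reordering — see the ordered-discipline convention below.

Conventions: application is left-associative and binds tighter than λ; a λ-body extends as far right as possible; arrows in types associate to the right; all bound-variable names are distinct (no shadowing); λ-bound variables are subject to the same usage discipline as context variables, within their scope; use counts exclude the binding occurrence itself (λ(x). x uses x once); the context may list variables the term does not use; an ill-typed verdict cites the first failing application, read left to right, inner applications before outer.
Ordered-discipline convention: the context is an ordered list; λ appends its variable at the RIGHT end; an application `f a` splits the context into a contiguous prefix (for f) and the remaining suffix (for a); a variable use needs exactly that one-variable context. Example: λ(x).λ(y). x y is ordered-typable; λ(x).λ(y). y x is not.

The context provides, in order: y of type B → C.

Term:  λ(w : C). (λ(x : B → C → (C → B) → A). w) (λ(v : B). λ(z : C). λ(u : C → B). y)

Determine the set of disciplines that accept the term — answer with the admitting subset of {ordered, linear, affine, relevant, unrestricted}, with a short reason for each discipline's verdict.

admitted in: none
variable uses: y=1, w [bound]=1, x [bound]=0, v [bound]=0, z [bound]=0, u [bound]=0
uses in reading order: w, y
typing: ill-typed: argument of type B → C → (C → B) → B → C where B → C → (C → B) → A is required
ordered ✗ (not simply typable)
linear ✗ (fails simple typing)
affine ✗ (a type mismatch blocks all five)
relevant ✗ (the type mismatch rejects it)
unrestricted ✗ (not simply typable)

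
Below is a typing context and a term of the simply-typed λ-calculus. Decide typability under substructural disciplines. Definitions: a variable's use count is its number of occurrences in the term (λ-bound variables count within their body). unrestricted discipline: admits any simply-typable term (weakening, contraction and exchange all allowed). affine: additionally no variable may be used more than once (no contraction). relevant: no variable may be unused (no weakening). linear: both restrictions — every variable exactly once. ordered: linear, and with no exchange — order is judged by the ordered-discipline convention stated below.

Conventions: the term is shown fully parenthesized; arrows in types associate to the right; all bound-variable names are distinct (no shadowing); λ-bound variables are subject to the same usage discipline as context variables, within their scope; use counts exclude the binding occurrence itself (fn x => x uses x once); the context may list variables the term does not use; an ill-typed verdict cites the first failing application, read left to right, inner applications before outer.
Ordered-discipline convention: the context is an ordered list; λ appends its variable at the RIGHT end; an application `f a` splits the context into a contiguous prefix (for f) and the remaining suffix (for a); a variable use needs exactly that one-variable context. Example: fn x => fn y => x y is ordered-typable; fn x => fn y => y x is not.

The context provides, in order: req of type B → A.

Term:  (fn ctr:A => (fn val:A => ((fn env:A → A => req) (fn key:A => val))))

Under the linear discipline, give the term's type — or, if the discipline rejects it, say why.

not well-typed under linear — needs weakening: ctr, env, key unused
use counts: req: 1×, ctr (λ-bound): 0×, val (λ-bound): 1×, env (λ-bound): 0×, key (λ-bound): 0×
left-to-right use order: req, val
typing: well-typed — term : A → A → B → A
across the five disciplines: ordered ✗, linear ✗, affine ✓, relevant ✗, unrestricted ✓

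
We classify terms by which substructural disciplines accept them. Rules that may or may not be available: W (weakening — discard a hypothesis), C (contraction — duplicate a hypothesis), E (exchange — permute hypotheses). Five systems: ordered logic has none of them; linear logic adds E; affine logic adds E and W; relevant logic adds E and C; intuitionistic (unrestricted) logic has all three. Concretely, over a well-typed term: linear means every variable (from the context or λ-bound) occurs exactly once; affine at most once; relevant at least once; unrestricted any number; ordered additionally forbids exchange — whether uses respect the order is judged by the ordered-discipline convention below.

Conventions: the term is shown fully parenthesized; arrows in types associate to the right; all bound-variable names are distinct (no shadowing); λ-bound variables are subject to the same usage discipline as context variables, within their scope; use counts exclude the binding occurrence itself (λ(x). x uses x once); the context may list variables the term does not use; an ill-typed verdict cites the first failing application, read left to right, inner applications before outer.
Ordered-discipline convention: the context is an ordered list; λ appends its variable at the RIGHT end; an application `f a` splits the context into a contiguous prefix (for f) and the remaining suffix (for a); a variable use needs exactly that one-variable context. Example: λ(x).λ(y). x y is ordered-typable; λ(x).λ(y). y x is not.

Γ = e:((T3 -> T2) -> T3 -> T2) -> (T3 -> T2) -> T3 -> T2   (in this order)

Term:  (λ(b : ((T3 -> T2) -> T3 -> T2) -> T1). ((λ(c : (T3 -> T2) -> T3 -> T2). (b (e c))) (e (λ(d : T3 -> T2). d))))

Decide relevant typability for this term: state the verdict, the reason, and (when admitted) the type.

yes — none of e, b, c, d goes unused; term : (((T3 -> T2) -> T3 -> T2) -> T1) -> T1
counts: e: 2, b [bound]: 1, c [bound]: 1, d [bound]: 1
left-to-right use order: b, e, c, e, d
typing: well-typed at (((T3 -> T2) -> T3 -> T2) -> T1) -> T1
across the five disciplines: ordered ✗; linear ✗; affine ✗; relevant ✓; unrestricted ✓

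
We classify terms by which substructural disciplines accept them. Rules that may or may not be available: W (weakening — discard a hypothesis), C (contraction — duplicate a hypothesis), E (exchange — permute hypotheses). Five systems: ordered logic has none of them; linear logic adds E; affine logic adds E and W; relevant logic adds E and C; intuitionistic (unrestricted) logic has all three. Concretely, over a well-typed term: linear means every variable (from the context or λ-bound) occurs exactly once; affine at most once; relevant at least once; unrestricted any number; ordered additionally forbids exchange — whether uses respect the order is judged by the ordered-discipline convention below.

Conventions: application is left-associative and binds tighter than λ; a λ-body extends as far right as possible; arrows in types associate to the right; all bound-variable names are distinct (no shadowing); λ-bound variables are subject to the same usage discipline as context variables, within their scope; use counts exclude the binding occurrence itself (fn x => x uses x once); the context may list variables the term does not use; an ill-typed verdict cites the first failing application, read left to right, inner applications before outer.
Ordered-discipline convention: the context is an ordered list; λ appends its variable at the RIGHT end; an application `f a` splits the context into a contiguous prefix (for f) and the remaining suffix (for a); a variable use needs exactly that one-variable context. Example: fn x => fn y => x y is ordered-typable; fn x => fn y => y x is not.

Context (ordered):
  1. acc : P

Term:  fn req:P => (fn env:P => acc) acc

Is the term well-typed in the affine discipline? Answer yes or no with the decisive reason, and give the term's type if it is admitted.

no — repeated use of acc ×2
counts: acc: 2; req (λ-bound): 0; env (λ-bound): 0
left-to-right use order: acc, acc
typing: well-typed — term : P -> P
across the five disciplines: ordered ✗ · linear ✗ · affine ✗ · relevant ✗ · unrestricted ✓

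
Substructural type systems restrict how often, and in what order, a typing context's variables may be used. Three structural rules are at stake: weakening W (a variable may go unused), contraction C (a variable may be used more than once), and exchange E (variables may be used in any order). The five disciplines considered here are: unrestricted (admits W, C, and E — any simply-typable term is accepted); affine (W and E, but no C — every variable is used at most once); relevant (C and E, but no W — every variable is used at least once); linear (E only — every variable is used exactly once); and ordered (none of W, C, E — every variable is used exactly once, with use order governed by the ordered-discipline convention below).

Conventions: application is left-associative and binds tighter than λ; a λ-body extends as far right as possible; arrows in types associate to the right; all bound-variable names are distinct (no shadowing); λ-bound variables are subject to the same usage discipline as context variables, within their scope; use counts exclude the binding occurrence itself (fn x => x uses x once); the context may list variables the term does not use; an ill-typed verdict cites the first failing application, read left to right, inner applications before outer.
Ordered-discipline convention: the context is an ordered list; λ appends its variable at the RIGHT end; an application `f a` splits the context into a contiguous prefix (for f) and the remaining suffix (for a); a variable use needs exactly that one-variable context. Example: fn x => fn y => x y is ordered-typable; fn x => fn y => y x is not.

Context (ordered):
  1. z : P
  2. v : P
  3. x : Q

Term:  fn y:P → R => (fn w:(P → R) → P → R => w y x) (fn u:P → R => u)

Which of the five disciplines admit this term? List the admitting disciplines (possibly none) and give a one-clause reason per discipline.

admitting disciplines: none
counts: z: 0×, v: 0×, x: 1×, y [bound]: 1×, w [bound]: 1×, u [bound]: 1×
uses in reading order: w, y, x, u
typing: ill-typed: an application expects P but receives Q
ordered: ✗ — a type mismatch blocks all five
linear: ✗ — the type mismatch rejects it
affine: ✗ — not simply typable
relevant: ✗ — fails simple typing
unrestricted: ✗ — a type mismatch blocks all five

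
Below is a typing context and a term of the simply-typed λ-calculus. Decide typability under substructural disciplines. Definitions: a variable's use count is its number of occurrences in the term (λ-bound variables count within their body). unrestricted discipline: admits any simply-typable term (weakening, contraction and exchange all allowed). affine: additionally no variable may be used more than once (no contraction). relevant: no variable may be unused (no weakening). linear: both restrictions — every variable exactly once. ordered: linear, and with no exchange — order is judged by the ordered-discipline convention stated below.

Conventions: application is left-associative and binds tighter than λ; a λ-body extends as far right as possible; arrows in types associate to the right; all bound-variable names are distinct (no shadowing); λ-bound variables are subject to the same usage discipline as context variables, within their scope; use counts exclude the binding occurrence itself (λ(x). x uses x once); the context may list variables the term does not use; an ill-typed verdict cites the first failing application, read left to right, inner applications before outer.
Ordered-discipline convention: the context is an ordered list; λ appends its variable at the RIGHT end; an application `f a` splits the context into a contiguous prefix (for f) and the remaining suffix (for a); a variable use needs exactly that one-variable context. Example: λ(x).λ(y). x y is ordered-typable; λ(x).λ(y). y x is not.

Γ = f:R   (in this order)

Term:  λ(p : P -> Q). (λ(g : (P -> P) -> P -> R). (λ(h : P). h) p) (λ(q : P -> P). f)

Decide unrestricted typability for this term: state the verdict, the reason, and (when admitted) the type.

no — not simply typable
counts: f: 1; p (bound): 1; g (bound): 0; h (bound): 1; q (bound): 0
uses in reading order: h, p, f
typing: ill-typed: an application expects P but receives P -> Q
across the five disciplines: ordered ✗; linear ✗; affine ✗; relevant ✗; unrestricted ✗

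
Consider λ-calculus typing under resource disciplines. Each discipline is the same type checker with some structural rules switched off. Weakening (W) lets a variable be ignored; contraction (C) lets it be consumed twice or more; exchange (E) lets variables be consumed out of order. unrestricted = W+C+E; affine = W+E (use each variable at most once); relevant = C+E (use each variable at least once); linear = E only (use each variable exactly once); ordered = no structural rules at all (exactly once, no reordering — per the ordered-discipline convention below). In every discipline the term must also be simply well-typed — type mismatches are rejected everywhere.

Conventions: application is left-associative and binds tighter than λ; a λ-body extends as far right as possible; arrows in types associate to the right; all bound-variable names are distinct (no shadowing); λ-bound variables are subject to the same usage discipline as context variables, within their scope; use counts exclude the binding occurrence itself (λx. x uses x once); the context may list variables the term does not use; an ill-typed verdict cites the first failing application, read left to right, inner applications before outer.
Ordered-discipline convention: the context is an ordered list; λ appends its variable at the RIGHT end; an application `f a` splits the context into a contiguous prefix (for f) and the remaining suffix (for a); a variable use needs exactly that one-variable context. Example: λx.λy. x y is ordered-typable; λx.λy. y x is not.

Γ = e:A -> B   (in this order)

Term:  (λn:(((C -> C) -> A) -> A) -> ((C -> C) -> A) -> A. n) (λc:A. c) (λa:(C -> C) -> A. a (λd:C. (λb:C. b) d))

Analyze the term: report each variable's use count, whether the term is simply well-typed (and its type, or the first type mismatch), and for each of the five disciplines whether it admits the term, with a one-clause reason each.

variable uses: e ×0; n [bound] ×1; c [bound] ×1; a [bound] ×1; d [bound] ×1; b [bound] ×1
uses in reading order: n, c, a, b, d
typing: ill-typed: a function awaiting (((C -> C) -> A) -> A) -> ((C -> C) -> A) -> A gets A -> A
ordered: ✗ — a type mismatch blocks all five
linear: ✗ — the type mismatch rejects it
affine: ✗ — not simply typable
relevant: ✗ — fails simple typing
unrestricted: ✗ — a type mismatch blocks all five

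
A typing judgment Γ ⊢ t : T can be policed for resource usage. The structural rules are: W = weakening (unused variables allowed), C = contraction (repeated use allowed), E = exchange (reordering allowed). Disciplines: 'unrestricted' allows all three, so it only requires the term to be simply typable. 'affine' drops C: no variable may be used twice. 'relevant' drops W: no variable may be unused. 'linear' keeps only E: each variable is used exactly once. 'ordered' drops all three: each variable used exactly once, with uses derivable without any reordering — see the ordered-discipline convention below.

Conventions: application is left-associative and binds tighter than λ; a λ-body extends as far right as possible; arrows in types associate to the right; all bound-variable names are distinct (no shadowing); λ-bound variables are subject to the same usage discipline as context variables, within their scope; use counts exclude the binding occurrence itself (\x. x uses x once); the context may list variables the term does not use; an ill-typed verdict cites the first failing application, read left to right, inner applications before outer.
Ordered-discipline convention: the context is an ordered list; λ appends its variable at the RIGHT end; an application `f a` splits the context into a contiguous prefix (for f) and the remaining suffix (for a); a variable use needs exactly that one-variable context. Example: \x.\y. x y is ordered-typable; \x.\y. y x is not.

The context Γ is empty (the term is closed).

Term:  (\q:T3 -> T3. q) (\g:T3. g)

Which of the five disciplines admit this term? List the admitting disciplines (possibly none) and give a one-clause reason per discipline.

admitted by: ordered, linear, affine, relevant, unrestricted
usage: q [bound]=1, g [bound]=1
uses in reading order: q, g
typing: well-typed — term : T3 -> T3
ordered: ✓, q, g once each; derivable with no W/C/E
linear: ✓, single use per variable (q, g)
affine: ✓, no duplicate uses among q, g
relevant: ✓, every one of q, g appears
unrestricted: ✓, type-checks (T3 -> T3) and nothing is barred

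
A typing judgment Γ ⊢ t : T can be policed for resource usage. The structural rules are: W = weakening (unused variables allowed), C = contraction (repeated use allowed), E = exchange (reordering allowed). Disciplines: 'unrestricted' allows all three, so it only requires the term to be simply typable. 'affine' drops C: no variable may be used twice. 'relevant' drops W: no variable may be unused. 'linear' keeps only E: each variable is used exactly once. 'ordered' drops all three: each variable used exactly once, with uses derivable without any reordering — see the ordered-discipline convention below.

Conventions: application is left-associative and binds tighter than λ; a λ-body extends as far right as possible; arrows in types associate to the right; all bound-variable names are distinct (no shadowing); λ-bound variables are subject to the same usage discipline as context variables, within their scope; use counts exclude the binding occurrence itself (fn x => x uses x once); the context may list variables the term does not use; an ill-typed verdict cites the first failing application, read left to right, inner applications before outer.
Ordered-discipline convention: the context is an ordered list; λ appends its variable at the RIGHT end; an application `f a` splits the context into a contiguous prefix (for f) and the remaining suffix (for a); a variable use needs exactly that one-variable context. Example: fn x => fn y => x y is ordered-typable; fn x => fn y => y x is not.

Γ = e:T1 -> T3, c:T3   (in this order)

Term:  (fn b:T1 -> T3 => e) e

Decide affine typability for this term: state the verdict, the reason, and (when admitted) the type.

no — uses contraction: e ×2
use counts: e=2, c=0, b [bound]=0
left-to-right use order: e, e
typing: well-typed — term : T1 -> T3
all disciplines: ordered ✗, linear ✗, affine ✗, relevant ✗, unrestricted ✓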